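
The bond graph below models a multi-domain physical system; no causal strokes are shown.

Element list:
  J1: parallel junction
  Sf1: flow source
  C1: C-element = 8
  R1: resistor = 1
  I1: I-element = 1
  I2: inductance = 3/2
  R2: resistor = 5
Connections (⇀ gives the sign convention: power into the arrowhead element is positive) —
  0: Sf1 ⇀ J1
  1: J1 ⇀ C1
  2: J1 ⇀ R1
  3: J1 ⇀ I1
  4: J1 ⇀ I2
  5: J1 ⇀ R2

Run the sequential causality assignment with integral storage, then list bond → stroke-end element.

b0 stroke→Sf1
b1 stroke→J1
b2 stroke→R1
b3 stroke→I1
b4 stroke→I2
b5 stroke→R2

#0 →Sf1  (source Sf1 imposes f)
#1 →J1  (C1 outputs effort q/C1)
#2 →R1  (J1: bond 1 brought effort, rest push out)
#3 →I1  (0-jn J1 has e-setter on 1)
#4 →I2  (J1 effort already set via bond 1)
#5 →R2  (0-jn J1 has e-setter on 1)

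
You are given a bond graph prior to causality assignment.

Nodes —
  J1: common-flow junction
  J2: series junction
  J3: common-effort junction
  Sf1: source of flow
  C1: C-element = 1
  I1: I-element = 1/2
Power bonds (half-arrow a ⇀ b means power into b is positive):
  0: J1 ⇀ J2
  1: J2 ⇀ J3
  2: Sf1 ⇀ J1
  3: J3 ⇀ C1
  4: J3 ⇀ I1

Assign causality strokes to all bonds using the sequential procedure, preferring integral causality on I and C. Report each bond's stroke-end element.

β2 |Sf1  (source Sf1 imposes f)
β0 |J1  (common-f at J1 fixed by 2)
β1 |J2  (common-f at J2 fixed by 0)
β3 |J3  (C1 integral (e out))
β4 |I1  (J3 effort already set via bond 3)

bond 0 stroke→J1
bond 1 stroke→J2
bond 2 stroke→Sf1
bond 3 stroke→J3
bond 4 stroke→I1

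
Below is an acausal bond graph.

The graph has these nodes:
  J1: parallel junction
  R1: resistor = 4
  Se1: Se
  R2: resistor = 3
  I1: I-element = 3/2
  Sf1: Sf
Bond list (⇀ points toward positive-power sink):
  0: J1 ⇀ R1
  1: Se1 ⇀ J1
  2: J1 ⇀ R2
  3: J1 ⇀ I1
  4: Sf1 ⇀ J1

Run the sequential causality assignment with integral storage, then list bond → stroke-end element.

β1 →J1  (Se1 fixes effort; stroke away)
β4 →Sf1  (source Sf1 imposes f)
β0 →R1  (J1 effort already set via bond 1)
β2 →R2  (0-jn J1 has e-setter on 1)
β3 →I1  (J1 effort already set via bond 1)

bond 0 |R1
bond 1 |J1
bond 2 |R2
bond 3 |I1
bond 4 |Sf1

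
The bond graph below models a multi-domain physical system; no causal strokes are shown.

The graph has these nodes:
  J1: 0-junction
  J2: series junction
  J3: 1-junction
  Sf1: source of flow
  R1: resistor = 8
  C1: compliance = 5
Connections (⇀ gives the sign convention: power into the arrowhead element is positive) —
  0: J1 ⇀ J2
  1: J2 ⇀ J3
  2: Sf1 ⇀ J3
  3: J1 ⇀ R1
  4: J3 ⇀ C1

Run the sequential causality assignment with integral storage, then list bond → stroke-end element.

b2 |Sf1  (source Sf1 imposes f)
b1 |J3  (J3: bond 2 brought flow, rest push out)
b4 |J3  (1-jn J3 has f-setter on 2)
b0 |J2  (J2 flow already set via bond 1)
b3 |J1  (J1 needs exactly one e-in)

#0 →J2
#1 →J3
#2 →Sf1
#3 →J1
#4 →J3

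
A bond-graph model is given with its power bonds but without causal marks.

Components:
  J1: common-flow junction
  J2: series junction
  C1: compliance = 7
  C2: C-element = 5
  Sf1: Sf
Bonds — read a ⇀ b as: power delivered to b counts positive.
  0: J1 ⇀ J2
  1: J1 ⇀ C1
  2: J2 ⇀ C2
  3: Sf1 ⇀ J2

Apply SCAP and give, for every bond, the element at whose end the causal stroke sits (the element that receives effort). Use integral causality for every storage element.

#3 stroke→Sf1  (Sf1 fixes flow; stroke at Sf1)
#0 stroke→J2  (1-jn J2 has f-setter on 3)
#2 stroke→J2  (J2 flow already set via bond 3)
#1 stroke→J1  (1-jn J1 has f-setter on 0)

β0 stroke→J2
β1 stroke→J1
β2 stroke→J2
β3 stroke→Sf1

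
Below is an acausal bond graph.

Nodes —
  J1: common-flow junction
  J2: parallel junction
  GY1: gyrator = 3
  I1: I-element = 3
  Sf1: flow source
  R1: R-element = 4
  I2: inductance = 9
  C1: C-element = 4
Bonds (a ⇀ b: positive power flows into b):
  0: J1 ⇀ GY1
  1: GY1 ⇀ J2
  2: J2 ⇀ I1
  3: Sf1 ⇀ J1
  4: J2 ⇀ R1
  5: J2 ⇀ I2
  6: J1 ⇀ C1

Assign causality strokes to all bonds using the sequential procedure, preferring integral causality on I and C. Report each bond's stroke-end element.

bond 3 stroke at Sf1  (Sf1 fixes flow; stroke at Sf1)
bond 0 stroke at J1  (1-jn J1 has f-setter on 3)
bond 6 stroke at J1  (J1 flow already set via bond 3)
bond 1 stroke at J2  (through GY1, causality inverts; strokes same side of GY1)
bond 2 stroke at I1  (J2: bond 1 brought effort, rest push out)
bond 4 stroke at R1  (0-jn J2 has e-setter on 1)
bond 5 stroke at I2  (0-jn J2 has e-setter on 1)

β0 stroke at J1
β1 stroke at J2
β2 stroke at I1
β3 stroke at Sf1
β4 stroke at R1
β5 stroke at I2
β6 stroke at J1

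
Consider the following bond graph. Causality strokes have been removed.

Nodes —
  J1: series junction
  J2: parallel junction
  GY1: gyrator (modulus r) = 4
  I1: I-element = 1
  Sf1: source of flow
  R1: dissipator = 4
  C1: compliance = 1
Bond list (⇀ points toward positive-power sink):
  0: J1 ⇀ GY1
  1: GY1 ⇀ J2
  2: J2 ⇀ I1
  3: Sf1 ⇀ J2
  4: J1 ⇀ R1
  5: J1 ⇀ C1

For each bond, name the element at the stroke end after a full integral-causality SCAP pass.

#3 stroke at Sf1  (Sf1: flow source, stroke at near end)
#2 stroke at I1  (I1: I, integral causality)
#1 stroke at J2  (J2 needs exactly one e-in)
#0 stroke at J1  (GY GY1: same side as bond 1)
#5 stroke at J1  (prefer integral on C1)
#4 stroke at R1  (only one flow-in slot at J1)

β0 stroke at J1
β1 stroke at J2
β2 stroke at I1
β3 stroke at Sf1
β4 stroke at R1
β5 stroke at J1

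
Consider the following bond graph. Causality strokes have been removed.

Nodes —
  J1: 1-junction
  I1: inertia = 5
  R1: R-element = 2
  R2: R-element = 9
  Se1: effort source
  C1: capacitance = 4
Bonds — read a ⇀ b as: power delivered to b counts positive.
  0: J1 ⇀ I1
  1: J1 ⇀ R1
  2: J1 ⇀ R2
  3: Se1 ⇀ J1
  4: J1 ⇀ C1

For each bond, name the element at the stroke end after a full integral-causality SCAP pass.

#0 →I1
#1 →J1
#2 →J1
#3 →J1
#4 →J1

β3 →J1  (source Se1 imposes e)
β0 →I1  (I1 integral (f out))
β1 →J1  (common-f at J1 fixed by 0)
β2 →J1  (J1: bond 0 brought flow, rest push out)
β4 →J1  (1-jn J1 has f-setter on 0)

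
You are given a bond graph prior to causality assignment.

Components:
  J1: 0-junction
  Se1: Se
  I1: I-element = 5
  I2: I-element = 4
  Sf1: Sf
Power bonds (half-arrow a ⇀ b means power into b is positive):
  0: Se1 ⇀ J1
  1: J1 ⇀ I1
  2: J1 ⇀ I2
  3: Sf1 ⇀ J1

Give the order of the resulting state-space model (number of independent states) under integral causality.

β0 stroke at J1  (Se1 (Se) sets effort on bond)
β3 stroke at Sf1  (source Sf1 imposes f)
β1 stroke at I1  (J1 effort already set via bond 0)
β2 stroke at I2  (common-e at J1 fixed by 0)

2  (I1, I2 all integral)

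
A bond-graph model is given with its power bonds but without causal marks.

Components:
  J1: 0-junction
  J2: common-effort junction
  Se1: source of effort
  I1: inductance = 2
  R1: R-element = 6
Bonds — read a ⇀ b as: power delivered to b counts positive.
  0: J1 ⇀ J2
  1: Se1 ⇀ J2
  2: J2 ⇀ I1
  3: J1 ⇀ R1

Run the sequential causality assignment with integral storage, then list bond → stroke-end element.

b1 stroke→J2  (Se1 fixes effort; stroke away)
b0 stroke→J1  (J2: bond 1 brought effort, rest push out)
b2 stroke→I1  (0-jn J2 has e-setter on 1)
b3 stroke→R1  (J1: bond 0 brought effort, rest push out)

b0 stroke at J1
b1 stroke at J2
b2 stroke at I1
b3 stroke at R1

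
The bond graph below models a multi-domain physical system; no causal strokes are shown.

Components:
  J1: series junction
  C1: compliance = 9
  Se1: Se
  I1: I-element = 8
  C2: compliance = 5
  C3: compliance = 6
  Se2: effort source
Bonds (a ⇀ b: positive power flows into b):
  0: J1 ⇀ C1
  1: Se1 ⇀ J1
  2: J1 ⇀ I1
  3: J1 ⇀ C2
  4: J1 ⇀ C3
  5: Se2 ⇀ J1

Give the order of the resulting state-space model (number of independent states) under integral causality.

#1 stroke at J1  (Se1 (Se) sets effort on bond)
#5 stroke at J1  (source Se2 imposes e)
#0 stroke at J1  (C1: C, integral causality)
#2 stroke at I1  (I1 integral (f out))
#3 stroke at J1  (common-f at J1 fixed by 2)
#4 stroke at J1  (J1 flow already set via bond 2)

4  (C1, C2, C3, I1 all integral)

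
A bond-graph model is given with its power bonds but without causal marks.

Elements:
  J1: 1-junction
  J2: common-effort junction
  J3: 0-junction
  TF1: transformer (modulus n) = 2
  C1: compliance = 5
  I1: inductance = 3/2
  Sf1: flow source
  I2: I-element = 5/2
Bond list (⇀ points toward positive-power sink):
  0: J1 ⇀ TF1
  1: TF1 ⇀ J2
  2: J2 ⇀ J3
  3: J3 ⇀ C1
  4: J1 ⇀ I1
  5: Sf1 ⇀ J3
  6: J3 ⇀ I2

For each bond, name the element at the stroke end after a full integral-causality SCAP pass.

bond 5 |Sf1  (Sf1 (Sf) sets flow on bond)
bond 3 |J3  (C1 outputs effort q/C1)
bond 2 |J2  (common-e at J3 fixed by 3)
bond 6 |I2  (0-jn J3 has e-setter on 3)
bond 1 |TF1  (common-e at J2 fixed by 2)
bond 0 |J1  (TF1: transformer flips bond 1)
bond 4 |I1  (only one flow-in slot at J1)

b0 stroke→J1
b1 stroke→TF1
b2 stroke→J2
b3 stroke→J3
b4 stroke→I1
b5 stroke→Sf1
b6 stroke→I2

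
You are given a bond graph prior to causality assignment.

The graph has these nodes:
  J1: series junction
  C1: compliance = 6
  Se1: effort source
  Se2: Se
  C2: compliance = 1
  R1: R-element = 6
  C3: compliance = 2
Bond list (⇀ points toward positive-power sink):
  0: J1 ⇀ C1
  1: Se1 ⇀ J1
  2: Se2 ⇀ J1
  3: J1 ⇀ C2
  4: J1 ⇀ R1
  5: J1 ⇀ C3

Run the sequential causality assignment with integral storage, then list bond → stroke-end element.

bond 0 stroke→J1
bond 1 stroke→J1
bond 2 stroke→J1
bond 3 stroke→J1
bond 4 stroke→R1
bond 5 stroke→J1

bond 1 →J1  (Se1 fixes effort; stroke away)
bond 2 →J1  (Se2 (Se) sets effort on bond)
bond 0 →J1  (C1: C, integral causality)
bond 3 →J1  (C2 integral (e out))
bond 5 →J1  (C3 integral (e out))
bond 4 →R1  (J1 needs exactly one f-in)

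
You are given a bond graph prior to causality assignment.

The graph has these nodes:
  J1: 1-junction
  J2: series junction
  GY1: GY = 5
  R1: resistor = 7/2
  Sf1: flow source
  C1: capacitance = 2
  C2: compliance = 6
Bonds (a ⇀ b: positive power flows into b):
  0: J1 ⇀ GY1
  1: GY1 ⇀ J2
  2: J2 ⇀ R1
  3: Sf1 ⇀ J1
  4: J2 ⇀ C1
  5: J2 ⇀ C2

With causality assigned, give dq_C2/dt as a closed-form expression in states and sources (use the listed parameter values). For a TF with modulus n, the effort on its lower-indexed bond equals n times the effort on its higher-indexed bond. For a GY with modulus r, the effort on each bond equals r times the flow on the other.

dq_C2/dt = 10*F_Sf1/7 - q_C1/7 - q_C2/21

β3 stroke at Sf1  (Sf1: flow source, stroke at near end)
β0 stroke at J1  (1-jn J1 has f-setter on 3)
β1 stroke at J2  (GY1: gyrator matches bond 0)
β4 stroke at J2  (C1: C, integral causality)
β5 stroke at J2  (C2 outputs effort q/C2)
β2 stroke at R1  (J2 needs exactly one f-in)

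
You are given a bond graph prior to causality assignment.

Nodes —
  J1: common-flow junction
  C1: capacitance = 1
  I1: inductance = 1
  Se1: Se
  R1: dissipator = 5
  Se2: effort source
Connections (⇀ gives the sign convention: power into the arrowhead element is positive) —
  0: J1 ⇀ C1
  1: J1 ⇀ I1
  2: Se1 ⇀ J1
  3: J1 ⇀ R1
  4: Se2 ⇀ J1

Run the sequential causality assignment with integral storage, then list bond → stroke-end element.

b2 stroke at J1  (source Se1 imposes e)
b4 stroke at J1  (source Se2 imposes e)
b0 stroke at J1  (prefer integral on C1)
b1 stroke at I1  (prefer integral on I1)
b3 stroke at J1  (J1: bond 1 brought flow, rest push out)

bond 0 stroke at J1
bond 1 stroke at I1
bond 2 stroke at J1
bond 3 stroke at J1
bond 4 stroke at J1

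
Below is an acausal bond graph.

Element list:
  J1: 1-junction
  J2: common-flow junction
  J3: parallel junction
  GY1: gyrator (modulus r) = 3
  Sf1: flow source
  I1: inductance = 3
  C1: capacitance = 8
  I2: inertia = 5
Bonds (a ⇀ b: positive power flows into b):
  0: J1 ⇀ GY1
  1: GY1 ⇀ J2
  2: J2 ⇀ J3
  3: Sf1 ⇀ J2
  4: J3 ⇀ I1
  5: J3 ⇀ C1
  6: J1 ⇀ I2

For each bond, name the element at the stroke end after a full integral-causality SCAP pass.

b3 →Sf1  (Sf1: flow source, stroke at near end)
b1 →J2  (1-jn J2 has f-setter on 3)
b2 →J2  (J2 flow already set via bond 3)
b0 →J1  (GY1 both-in/both-out from 1)
b6 →I2  (closing 1-jn rule on J1)
b4 →I1  (prefer integral on I1)
b5 →J3  (J3: last free bond brings effort in)

b0 →J1
b1 →J2
b2 →J2
b3 →Sf1
b4 →I1
b5 →J3
b6 →I2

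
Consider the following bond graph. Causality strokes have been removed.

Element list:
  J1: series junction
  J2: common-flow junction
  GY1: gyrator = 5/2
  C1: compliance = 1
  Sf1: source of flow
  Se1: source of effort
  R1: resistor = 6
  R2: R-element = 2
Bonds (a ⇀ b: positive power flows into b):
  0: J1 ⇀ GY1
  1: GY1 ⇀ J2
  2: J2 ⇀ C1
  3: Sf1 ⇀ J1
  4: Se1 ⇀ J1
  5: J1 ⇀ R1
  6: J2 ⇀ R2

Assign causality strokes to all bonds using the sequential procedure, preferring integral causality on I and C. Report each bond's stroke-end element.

β3 |Sf1  (Sf1: flow source, stroke at near end)
β4 |J1  (Se1 fixes effort; stroke away)
β0 |J1  (J1: bond 3 brought flow, rest push out)
β5 |J1  (1-jn J1 has f-setter on 3)
β1 |J2  (GY1 both-in/both-out from 0)
β2 |J2  (C1: C, integral causality)
β6 |R2  (only one flow-in slot at J2)

bond 0 stroke→J1
bond 1 stroke→J2
bond 2 stroke→J2
bond 3 stroke→Sf1
bond 4 stroke→J1
bond 5 stroke→J1
bond 6 stroke→R2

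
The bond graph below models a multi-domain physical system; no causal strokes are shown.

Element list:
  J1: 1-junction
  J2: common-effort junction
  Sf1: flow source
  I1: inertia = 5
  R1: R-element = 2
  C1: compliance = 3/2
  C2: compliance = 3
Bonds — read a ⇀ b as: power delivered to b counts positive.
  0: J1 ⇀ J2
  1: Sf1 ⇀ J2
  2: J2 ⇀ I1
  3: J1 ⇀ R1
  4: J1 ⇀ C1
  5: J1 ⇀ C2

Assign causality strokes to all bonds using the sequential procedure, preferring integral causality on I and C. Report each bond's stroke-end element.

#0 stroke→J2
#1 stroke→Sf1
#2 stroke→I1
#3 stroke→J1
#4 stroke→J1
#5 stroke→J1

b1 |Sf1  (Sf1: flow source, stroke at near end)
b2 |I1  (I1 outputs flow p/I1)
b0 |J2  (closing 0-jn rule on J2)
b3 |J1  (J1: bond 0 brought flow, rest push out)
b4 |J1  (J1 flow already set via bond 0)
b5 |J1  (common-f at J1 fixed by 0)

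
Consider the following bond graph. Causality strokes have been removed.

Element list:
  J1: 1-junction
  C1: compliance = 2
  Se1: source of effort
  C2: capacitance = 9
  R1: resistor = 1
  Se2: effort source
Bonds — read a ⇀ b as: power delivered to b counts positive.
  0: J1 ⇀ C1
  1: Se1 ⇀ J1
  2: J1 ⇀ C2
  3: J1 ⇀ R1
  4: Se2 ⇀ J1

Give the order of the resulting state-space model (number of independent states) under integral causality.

2  (C1, C2 all integral)

b1 stroke→J1  (source Se1 imposes e)
b4 stroke→J1  (Se2 fixes effort; stroke away)
b0 stroke→J1  (C1 outputs effort q/C1)
b2 stroke→J1  (prefer integral on C2)
b3 stroke→R1  (J1 needs exactly one f-in)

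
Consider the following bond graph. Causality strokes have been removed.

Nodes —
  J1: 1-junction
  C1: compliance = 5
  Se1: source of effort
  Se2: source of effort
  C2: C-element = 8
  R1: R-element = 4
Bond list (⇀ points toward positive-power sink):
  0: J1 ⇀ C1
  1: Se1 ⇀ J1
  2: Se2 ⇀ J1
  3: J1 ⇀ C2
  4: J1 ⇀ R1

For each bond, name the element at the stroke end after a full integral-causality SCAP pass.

β1 →J1  (Se1: effort source, stroke at far end)
β2 →J1  (Se2: effort source, stroke at far end)
β0 →J1  (C1 outputs effort q/C1)
β3 →J1  (C2 integral (e out))
β4 →R1  (closing 1-jn rule on J1)

β0 stroke→J1
β1 stroke→J1
β2 stroke→J1
β3 stroke→J1
β4 stroke→R1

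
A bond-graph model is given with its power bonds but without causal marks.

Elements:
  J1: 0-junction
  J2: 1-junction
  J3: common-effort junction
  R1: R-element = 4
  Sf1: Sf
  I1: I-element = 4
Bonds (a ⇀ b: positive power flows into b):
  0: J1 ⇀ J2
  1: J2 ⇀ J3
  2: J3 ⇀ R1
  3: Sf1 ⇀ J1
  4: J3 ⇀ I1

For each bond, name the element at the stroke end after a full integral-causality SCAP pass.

β3 →Sf1  (source Sf1 imposes f)
β0 →J1  (J1: last free bond brings effort in)
β1 →J2  (common-f at J2 fixed by 0)
β4 →I1  (prefer integral on I1)
β2 →J3  (closing 0-jn rule on J3)

#0 stroke at J1
#1 stroke at J2
#2 stroke at J3
#3 stroke at Sf1
#4 stroke at I1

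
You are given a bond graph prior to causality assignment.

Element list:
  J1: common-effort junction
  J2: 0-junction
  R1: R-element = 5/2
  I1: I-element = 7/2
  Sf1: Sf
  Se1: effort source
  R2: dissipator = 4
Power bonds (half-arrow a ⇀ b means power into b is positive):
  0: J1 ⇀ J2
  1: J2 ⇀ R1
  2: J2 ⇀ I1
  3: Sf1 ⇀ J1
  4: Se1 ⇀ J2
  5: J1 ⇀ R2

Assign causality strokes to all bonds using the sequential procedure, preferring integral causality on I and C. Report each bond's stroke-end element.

bond 0 stroke at J1
bond 1 stroke at R1
bond 2 stroke at I1
bond 3 stroke at Sf1
bond 4 stroke at J2
bond 5 stroke at R2

#3 stroke at Sf1  (Sf1 (Sf) sets flow on bond)
#4 stroke at J2  (Se1: effort source, stroke at far end)
#0 stroke at J1  (common-e at J2 fixed by 4)
#1 stroke at R1  (0-jn J2 has e-setter on 4)
#2 stroke at I1  (J2 effort already set via bond 4)
#5 stroke at R2  (J1: bond 0 brought effort, rest push out)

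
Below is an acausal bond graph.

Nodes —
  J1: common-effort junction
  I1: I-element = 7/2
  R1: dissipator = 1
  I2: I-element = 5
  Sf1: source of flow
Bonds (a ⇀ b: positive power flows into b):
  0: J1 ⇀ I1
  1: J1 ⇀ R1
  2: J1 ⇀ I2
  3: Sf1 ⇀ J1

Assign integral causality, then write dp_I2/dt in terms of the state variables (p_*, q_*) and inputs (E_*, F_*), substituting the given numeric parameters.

b3 →Sf1  (Sf1 fixes flow; stroke at Sf1)
b0 →I1  (I1: I, integral causality)
b2 →I2  (I2 outputs flow p/I2)
b1 →J1  (closing 0-jn rule on J1)

dp_I2/dt = F_Sf1 - 2*p_I1/7 - p_I2/5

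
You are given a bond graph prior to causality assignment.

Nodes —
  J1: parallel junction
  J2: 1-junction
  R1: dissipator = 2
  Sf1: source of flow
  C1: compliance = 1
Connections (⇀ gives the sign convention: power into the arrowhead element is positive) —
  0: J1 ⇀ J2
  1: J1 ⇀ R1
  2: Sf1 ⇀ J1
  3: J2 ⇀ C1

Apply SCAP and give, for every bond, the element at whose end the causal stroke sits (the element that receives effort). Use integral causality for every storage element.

β2 |Sf1  (Sf1 (Sf) sets flow on bond)
β3 |J2  (C1: C, integral causality)
β0 |J1  (J2: last free bond brings flow in)
β1 |R1  (J1: bond 0 brought effort, rest push out)

#0 stroke→J1
#1 stroke→R1
#2 stroke→Sf1
#3 stroke→J2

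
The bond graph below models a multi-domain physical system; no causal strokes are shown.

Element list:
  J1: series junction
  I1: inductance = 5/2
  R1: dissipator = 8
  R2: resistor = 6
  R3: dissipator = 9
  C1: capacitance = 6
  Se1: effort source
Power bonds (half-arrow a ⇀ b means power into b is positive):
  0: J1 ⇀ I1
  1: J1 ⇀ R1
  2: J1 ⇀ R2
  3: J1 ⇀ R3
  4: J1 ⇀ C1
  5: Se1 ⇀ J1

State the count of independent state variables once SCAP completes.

2  (C1, I1 all integral)

b5 stroke at J1  (source Se1 imposes e)
b0 stroke at I1  (I1 integral (f out))
b1 stroke at J1  (J1 flow already set via bond 0)
b2 stroke at J1  (1-jn J1 has f-setter on 0)
b3 stroke at J1  (common-f at J1 fixed by 0)
b4 stroke at J1  (J1 flow already set via bond 0)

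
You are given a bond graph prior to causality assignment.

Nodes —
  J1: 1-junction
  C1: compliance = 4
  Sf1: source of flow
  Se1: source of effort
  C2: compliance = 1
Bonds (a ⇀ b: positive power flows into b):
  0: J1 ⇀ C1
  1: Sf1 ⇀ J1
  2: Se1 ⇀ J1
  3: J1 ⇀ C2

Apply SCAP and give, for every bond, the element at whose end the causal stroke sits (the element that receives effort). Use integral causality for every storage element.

β0 stroke→J1
β1 stroke→Sf1
β2 stroke→J1
β3 stroke→J1

β1 |Sf1  (Sf1: flow source, stroke at near end)
β2 |J1  (Se1 fixes effort; stroke away)
β0 |J1  (J1: bond 1 brought flow, rest push out)
β3 |J1  (J1: bond 1 brought flow, rest push out)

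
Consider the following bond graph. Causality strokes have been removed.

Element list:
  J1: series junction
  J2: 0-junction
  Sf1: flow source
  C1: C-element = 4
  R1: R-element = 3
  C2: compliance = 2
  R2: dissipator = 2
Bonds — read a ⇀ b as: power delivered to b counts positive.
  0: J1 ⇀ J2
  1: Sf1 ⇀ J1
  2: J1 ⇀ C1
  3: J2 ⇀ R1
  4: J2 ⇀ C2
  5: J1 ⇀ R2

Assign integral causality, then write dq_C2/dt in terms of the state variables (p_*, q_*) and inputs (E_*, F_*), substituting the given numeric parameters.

dq_C2/dt = F_Sf1 - q_C2/6

b1 stroke at Sf1  (Sf1: flow source, stroke at near end)
b0 stroke at J1  (J1: bond 1 brought flow, rest push out)
b2 stroke at J1  (1-jn J1 has f-setter on 1)
b5 stroke at J1  (J1 flow already set via bond 1)
b4 stroke at J2  (C2 integral (e out))
b3 stroke at R1  (common-e at J2 fixed by 4)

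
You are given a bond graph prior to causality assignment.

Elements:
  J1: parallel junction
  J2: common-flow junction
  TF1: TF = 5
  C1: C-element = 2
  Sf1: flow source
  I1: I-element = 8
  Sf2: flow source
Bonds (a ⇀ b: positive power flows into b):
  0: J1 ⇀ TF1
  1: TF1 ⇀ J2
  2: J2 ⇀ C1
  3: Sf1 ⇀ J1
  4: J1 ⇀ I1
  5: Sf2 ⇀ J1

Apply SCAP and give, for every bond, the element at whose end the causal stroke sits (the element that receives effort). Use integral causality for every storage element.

β3 stroke at Sf1  (source Sf1 imposes f)
β5 stroke at Sf2  (Sf2 fixes flow; stroke at Sf2)
β2 stroke at J2  (C1 integral (e out))
β1 stroke at TF1  (only one flow-in slot at J2)
β0 stroke at J1  (through TF1, causality passes straight; one stroke at TF1)
β4 stroke at I1  (J1 effort already set via bond 0)

#0 stroke at J1
#1 stroke at TF1
#2 stroke at J2
#3 stroke at Sf1
#4 stroke at I1
#5 stroke at Sf2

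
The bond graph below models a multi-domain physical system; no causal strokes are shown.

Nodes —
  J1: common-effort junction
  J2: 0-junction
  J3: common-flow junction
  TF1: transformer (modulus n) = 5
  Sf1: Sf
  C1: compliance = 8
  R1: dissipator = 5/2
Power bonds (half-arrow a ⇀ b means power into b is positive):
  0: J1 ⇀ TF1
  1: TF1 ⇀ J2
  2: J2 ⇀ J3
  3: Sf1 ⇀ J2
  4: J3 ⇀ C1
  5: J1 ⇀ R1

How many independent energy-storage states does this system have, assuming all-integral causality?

bond 3 stroke→Sf1  (source Sf1 imposes f)
bond 4 stroke→J3  (C1 outputs effort q/C1)
bond 2 stroke→J2  (J3 needs exactly one f-in)
bond 1 stroke→TF1  (common-e at J2 fixed by 2)
bond 0 stroke→J1  (TF1 one-in-one-out from 1)
bond 5 stroke→R1  (0-jn J1 has e-setter on 0)

1  (C1 all integral)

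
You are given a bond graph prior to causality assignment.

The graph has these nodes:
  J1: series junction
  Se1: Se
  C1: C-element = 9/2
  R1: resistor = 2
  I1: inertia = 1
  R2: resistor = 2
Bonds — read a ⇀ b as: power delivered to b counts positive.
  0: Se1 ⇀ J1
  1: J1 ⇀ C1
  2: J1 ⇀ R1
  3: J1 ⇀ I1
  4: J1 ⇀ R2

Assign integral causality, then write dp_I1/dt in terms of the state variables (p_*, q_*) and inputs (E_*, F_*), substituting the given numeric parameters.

dp_I1/dt = E_Se1 - 4*p_I1 - 2*q_C1/9

b0 →J1  (source Se1 imposes e)
b1 →J1  (C1 integral (e out))
b3 →I1  (I1 outputs flow p/I1)
b2 →J1  (1-jn J1 has f-setter on 3)
b4 →J1  (common-f at J1 fixed by 3)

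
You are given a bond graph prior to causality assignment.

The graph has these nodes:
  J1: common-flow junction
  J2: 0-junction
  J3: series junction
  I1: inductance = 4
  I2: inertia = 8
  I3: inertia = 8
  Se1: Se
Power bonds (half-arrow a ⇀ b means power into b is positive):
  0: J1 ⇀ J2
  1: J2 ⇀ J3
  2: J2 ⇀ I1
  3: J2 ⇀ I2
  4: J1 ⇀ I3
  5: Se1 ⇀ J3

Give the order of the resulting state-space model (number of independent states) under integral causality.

β5 stroke→J3  (source Se1 imposes e)
β1 stroke→J2  (J3 needs exactly one f-in)
β0 stroke→J1  (0-jn J2 has e-setter on 1)
β2 stroke→I1  (common-e at J2 fixed by 1)
β3 stroke→I2  (J2 effort already set via bond 1)
β4 stroke→I3  (J1 needs exactly one f-in)

3  (I1, I2, I3 all integral)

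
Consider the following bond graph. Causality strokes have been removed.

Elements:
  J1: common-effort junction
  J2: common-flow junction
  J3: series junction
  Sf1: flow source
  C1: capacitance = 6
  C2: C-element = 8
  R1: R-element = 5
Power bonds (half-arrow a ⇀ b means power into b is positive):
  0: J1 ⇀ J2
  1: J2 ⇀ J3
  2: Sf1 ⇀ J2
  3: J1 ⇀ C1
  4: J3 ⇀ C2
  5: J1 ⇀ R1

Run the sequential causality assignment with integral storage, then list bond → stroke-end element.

b2 stroke→Sf1  (Sf1 (Sf) sets flow on bond)
b0 stroke→J2  (J2 flow already set via bond 2)
b1 stroke→J2  (common-f at J2 fixed by 2)
b4 stroke→J3  (J3: bond 1 brought flow, rest push out)
b3 stroke→J1  (C1: C, integral causality)
b5 stroke→R1  (common-e at J1 fixed by 3)

β0 stroke→J2
β1 stroke→J2
β2 stroke→Sf1
β3 stroke→J1
β4 stroke→J3
β5 stroke→R1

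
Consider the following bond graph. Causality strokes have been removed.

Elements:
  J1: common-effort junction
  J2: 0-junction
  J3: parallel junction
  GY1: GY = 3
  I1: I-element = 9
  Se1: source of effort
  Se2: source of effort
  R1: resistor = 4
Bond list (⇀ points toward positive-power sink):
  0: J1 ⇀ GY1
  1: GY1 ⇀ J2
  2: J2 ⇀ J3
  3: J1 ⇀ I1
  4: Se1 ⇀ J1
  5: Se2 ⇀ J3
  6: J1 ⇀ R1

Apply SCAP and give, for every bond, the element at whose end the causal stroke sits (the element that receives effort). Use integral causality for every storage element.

b4 stroke at J1  (Se1: effort source, stroke at far end)
b5 stroke at J3  (Se2 fixes effort; stroke away)
b0 stroke at GY1  (J1 effort already set via bond 4)
b3 stroke at I1  (J1: bond 4 brought effort, rest push out)
b6 stroke at R1  (0-jn J1 has e-setter on 4)
b2 stroke at J2  (J3 effort already set via bond 5)
b1 stroke at GY1  (GY1 both-in/both-out from 0)

β0 →GY1
β1 →GY1
β2 →J2
β3 →I1
β4 →J1
β5 →J3
β6 →R1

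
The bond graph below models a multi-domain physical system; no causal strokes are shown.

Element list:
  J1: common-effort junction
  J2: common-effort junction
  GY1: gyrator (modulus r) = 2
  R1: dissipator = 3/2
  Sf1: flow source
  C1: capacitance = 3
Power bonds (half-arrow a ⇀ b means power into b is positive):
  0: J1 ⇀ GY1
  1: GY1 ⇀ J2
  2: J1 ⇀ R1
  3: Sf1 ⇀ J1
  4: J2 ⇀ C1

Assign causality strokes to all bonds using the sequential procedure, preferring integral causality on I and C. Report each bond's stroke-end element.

b3 stroke→Sf1  (Sf1 (Sf) sets flow on bond)
b4 stroke→J2  (C1 outputs effort q/C1)
b1 stroke→GY1  (J2 effort already set via bond 4)
b0 stroke→GY1  (GY1: gyrator matches bond 1)
b2 stroke→J1  (J1: last free bond brings effort in)

bond 0 |GY1
bond 1 |GY1
bond 2 |J1
bond 3 |Sf1
bond 4 |J2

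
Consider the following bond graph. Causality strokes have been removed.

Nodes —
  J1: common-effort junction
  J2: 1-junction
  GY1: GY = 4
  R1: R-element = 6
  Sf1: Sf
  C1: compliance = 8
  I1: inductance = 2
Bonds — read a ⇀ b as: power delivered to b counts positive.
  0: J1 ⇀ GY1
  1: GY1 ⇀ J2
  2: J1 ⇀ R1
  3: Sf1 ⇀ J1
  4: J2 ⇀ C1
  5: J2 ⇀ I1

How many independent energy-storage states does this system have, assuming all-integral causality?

2  (C1, I1 all integral)

β3 stroke→Sf1  (Sf1: flow source, stroke at near end)
β4 stroke→J2  (prefer integral on C1)
β5 stroke→I1  (I1: I, integral causality)
β1 stroke→J2  (J2: bond 5 brought flow, rest push out)
β0 stroke→J1  (GY1 both-in/both-out from 1)
β2 stroke→R1  (J1: bond 0 brought effort, rest push out)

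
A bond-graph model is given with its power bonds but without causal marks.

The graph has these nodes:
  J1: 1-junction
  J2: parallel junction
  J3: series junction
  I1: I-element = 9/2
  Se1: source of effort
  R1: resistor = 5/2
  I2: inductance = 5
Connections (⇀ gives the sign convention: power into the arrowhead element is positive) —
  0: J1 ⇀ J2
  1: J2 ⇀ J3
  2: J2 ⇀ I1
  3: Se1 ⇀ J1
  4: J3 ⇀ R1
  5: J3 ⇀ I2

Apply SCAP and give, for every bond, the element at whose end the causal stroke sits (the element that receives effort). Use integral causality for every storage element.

b3 →J1  (Se1 (Se) sets effort on bond)
b0 →J2  (J1 needs exactly one f-in)
b1 →J3  (common-e at J2 fixed by 0)
b2 →I1  (0-jn J2 has e-setter on 0)
b5 →I2  (I2 outputs flow p/I2)
b4 →J3  (J3: bond 5 brought flow, rest push out)

bond 0 |J2
bond 1 |J3
bond 2 |I1
bond 3 |J1
bond 4 |J3
bond 5 |I2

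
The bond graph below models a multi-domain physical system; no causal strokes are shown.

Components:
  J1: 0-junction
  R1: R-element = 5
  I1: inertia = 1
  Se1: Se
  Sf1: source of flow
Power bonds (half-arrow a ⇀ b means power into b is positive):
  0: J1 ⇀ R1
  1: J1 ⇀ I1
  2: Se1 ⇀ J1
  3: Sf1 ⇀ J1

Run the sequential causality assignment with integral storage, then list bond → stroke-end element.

β2 stroke at J1  (source Se1 imposes e)
β3 stroke at Sf1  (Sf1 fixes flow; stroke at Sf1)
β0 stroke at R1  (0-jn J1 has e-setter on 2)
β1 stroke at I1  (J1: bond 2 brought effort, rest push out)

β0 stroke→R1
β1 stroke→I1
β2 stroke→J1
β3 stroke→Sf1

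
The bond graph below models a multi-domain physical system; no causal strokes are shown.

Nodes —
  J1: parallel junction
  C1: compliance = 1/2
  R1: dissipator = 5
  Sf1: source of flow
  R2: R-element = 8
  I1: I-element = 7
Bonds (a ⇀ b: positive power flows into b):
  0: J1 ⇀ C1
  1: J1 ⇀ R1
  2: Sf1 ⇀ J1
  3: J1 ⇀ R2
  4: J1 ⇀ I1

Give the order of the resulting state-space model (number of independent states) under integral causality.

β2 |Sf1  (Sf1 fixes flow; stroke at Sf1)
β0 |J1  (C1 integral (e out))
β1 |R1  (J1: bond 0 brought effort, rest push out)
β3 |R2  (J1 effort already set via bond 0)
β4 |I1  (0-jn J1 has e-setter on 0)

2  (C1, I1 all integral)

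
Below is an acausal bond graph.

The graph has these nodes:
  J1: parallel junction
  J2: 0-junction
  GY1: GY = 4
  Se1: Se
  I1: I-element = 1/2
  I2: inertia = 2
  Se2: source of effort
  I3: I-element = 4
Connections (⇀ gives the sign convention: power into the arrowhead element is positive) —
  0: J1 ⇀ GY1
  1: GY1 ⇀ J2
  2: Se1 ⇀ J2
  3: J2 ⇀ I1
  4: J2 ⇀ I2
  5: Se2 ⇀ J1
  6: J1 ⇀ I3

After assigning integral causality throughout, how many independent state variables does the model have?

3  (I1, I2, I3 all integral)

#2 stroke at J2  (Se1 fixes effort; stroke away)
#5 stroke at J1  (Se2 fixes effort; stroke away)
#0 stroke at GY1  (0-jn J1 has e-setter on 5)
#6 stroke at I3  (J1: bond 5 brought effort, rest push out)
#1 stroke at GY1  (common-e at J2 fixed by 2)
#3 stroke at I1  (common-e at J2 fixed by 2)
#4 stroke at I2  (J2 effort already set via bond 2)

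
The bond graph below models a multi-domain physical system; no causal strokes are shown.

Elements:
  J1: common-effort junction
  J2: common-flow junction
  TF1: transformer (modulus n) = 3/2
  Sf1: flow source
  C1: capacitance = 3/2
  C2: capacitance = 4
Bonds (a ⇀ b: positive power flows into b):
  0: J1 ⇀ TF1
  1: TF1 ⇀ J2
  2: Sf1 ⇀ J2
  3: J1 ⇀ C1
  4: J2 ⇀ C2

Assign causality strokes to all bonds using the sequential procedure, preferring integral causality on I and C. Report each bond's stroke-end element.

#2 stroke→Sf1  (source Sf1 imposes f)
#1 stroke→J2  (common-f at J2 fixed by 2)
#4 stroke→J2  (1-jn J2 has f-setter on 2)
#0 stroke→TF1  (through TF1, causality passes straight; one stroke at TF1)
#3 stroke→J1  (only one effort-in slot at J1)

#0 |TF1
#1 |J2
#2 |Sf1
#3 |J1
#4 |J2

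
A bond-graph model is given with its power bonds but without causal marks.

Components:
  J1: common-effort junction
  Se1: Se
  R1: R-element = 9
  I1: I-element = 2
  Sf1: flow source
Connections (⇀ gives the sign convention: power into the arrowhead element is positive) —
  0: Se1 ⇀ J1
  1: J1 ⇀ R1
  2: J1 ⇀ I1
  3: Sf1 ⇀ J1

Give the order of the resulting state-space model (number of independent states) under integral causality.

1  (I1 all integral)

bond 0 stroke at J1  (Se1: effort source, stroke at far end)
bond 3 stroke at Sf1  (Sf1: flow source, stroke at near end)
bond 1 stroke at R1  (common-e at J1 fixed by 0)
bond 2 stroke at I1  (common-e at J1 fixed by 0)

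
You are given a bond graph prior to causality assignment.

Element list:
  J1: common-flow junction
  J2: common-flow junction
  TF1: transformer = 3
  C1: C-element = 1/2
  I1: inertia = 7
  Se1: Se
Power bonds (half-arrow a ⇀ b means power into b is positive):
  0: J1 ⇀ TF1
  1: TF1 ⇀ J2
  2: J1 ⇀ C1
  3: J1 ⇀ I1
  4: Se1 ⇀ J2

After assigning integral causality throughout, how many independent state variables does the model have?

b4 stroke→J2  (source Se1 imposes e)
b1 stroke→TF1  (only one flow-in slot at J2)
b0 stroke→J1  (through TF1, causality passes straight; one stroke at TF1)
b2 stroke→J1  (C1 integral (e out))
b3 stroke→I1  (closing 1-jn rule on J1)

2  (C1, I1 all integral)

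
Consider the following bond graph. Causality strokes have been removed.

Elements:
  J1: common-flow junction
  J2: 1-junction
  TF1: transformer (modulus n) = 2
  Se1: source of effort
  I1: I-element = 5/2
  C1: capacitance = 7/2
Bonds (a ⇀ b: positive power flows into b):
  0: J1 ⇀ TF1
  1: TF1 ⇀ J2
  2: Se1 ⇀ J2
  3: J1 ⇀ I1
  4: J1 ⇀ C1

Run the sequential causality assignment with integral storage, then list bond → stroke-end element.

β2 stroke at J2  (Se1 fixes effort; stroke away)
β1 stroke at TF1  (J2 needs exactly one f-in)
β0 stroke at J1  (through TF1, causality passes straight; one stroke at TF1)
β3 stroke at I1  (prefer integral on I1)
β4 stroke at J1  (J1 flow already set via bond 3)

β0 |J1
β1 |TF1
β2 |J2
β3 |I1
β4 |J1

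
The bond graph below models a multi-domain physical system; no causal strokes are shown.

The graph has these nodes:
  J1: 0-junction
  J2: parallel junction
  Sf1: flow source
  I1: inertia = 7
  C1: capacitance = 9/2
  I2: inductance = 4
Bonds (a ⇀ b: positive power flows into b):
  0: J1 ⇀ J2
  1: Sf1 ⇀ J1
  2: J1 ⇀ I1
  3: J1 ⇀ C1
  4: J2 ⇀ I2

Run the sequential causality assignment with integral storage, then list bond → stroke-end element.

b0 →J2
b1 →Sf1
b2 →I1
b3 →J1
b4 →I2

#1 stroke→Sf1  (Sf1 (Sf) sets flow on bond)
#2 stroke→I1  (I1 integral (f out))
#3 stroke→J1  (C1 integral (e out))
#0 stroke→J2  (J1: bond 3 brought effort, rest push out)
#4 stroke→I2  (common-e at J2 fixed by 0)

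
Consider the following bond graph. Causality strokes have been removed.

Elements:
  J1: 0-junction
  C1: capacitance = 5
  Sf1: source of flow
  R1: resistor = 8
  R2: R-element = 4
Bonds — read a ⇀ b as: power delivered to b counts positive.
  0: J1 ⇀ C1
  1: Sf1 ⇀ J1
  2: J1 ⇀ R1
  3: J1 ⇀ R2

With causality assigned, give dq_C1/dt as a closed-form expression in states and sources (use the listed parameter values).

β1 |Sf1  (Sf1: flow source, stroke at near end)
β0 |J1  (C1: C, integral causality)
β2 |R1  (J1 effort already set via bond 0)
β3 |R2  (0-jn J1 has e-setter on 0)

dq_C1/dt = F_Sf1 - 3*q_C1/40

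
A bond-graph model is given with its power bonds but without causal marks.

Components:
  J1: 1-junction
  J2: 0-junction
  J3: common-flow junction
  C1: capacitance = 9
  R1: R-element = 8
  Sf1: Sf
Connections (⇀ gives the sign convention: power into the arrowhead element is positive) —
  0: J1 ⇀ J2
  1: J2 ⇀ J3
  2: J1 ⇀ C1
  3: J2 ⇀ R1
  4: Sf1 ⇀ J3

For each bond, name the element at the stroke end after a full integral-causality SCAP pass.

β4 stroke at Sf1  (source Sf1 imposes f)
β1 stroke at J3  (J3: bond 4 brought flow, rest push out)
β2 stroke at J1  (C1 outputs effort q/C1)
β0 stroke at J2  (only one flow-in slot at J1)
β3 stroke at R1  (J2: bond 0 brought effort, rest push out)

bond 0 →J2
bond 1 →J3
bond 2 →J1
bond 3 →R1
bond 4 →Sf1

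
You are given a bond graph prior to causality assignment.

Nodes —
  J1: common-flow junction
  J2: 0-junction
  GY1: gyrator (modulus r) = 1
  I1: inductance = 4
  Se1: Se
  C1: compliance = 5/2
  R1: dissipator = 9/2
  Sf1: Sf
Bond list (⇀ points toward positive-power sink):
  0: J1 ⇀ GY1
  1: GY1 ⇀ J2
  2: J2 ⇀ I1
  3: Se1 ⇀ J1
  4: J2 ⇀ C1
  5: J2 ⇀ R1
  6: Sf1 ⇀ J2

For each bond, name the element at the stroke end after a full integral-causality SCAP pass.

bond 0 stroke at GY1
bond 1 stroke at GY1
bond 2 stroke at I1
bond 3 stroke at J1
bond 4 stroke at J2
bond 5 stroke at R1
bond 6 stroke at Sf1

β3 →J1  (source Se1 imposes e)
β6 →Sf1  (source Sf1 imposes f)
β0 →GY1  (only one flow-in slot at J1)
β1 →GY1  (GY1: gyrator matches bond 0)
β2 →I1  (I1: I, integral causality)
β4 →J2  (C1 outputs effort q/C1)
β5 →R1  (common-e at J2 fixed by 4)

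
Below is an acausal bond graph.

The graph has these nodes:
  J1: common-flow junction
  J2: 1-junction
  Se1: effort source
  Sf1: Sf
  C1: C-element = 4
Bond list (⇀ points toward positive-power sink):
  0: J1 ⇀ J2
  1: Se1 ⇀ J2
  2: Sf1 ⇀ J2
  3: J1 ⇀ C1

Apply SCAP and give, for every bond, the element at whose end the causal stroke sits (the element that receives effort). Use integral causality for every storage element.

β1 →J2  (Se1: effort source, stroke at far end)
β2 →Sf1  (Sf1 fixes flow; stroke at Sf1)
β0 →J2  (common-f at J2 fixed by 2)
β3 →J1  (J1: bond 0 brought flow, rest push out)

b0 |J2
b1 |J2
b2 |Sf1
b3 |J1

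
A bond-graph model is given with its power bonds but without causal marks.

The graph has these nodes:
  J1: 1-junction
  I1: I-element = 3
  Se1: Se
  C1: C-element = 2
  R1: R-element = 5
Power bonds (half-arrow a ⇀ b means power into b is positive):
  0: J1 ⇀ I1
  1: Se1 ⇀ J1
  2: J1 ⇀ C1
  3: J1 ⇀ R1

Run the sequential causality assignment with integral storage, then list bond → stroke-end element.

β1 stroke→J1  (source Se1 imposes e)
β0 stroke→I1  (I1: I, integral causality)
β2 stroke→J1  (common-f at J1 fixed by 0)
β3 stroke→J1  (1-jn J1 has f-setter on 0)

#0 stroke→I1
#1 stroke→J1
#2 stroke→J1
#3 stroke→J1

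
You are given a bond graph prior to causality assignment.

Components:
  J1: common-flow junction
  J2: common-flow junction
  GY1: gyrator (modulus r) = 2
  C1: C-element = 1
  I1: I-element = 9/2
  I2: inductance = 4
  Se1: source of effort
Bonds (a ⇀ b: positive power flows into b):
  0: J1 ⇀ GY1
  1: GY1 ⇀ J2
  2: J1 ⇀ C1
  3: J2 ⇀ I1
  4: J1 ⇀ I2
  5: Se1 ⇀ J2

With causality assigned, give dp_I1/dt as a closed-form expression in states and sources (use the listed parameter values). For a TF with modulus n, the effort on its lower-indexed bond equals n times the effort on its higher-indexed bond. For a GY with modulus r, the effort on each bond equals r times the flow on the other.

dp_I1/dt = E_Se1 + p_I2/2

β5 stroke at J2  (source Se1 imposes e)
β2 stroke at J1  (C1 outputs effort q/C1)
β3 stroke at I1  (prefer integral on I1)
β1 stroke at J2  (1-jn J2 has f-setter on 3)
β0 stroke at J1  (GY1: gyrator matches bond 1)
β4 stroke at I2  (J1: last free bond brings flow in)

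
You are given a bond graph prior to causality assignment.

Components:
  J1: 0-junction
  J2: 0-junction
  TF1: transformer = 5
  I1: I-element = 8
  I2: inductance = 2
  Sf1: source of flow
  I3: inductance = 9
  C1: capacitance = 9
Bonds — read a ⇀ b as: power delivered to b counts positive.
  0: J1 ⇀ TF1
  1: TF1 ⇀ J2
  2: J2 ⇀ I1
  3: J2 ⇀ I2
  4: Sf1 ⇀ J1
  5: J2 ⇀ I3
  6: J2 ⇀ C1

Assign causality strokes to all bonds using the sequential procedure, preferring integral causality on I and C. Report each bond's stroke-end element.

#0 |J1
#1 |TF1
#2 |I1
#3 |I2
#4 |Sf1
#5 |I3
#6 |J2

β4 stroke at Sf1  (Sf1 (Sf) sets flow on bond)
β0 stroke at J1  (J1 needs exactly one e-in)
β1 stroke at TF1  (TF TF1: opposite of bond 0)
β2 stroke at I1  (I1 outputs flow p/I1)
β3 stroke at I2  (I2: I, integral causality)
β5 stroke at I3  (I3: I, integral causality)
β6 stroke at J2  (J2: last free bond brings effort in)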